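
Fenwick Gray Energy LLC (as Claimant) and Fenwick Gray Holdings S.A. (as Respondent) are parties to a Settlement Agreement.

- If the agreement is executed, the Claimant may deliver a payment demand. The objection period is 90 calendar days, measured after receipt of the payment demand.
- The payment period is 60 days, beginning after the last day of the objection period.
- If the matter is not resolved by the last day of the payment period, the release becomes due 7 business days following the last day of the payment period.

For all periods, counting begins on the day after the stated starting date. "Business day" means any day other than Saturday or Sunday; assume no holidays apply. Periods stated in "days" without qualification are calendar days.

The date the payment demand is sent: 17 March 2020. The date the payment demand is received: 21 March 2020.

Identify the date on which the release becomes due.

27 August 2020

The last day of the objection period: 21 March 2020 + 90 days = 19 June 2020.
The last day of the payment period: 60 calendar days after 19 June 2020 is 18 August 2020.
From Tuesday, 18 August 2020, 7 business days (Aug 19, Aug 20, Aug 21, Aug 24, Aug 25, Aug 26, Aug 27, skipping weekends) brings us to Thursday, 27 August 2020, which is the date on which the release becomes due.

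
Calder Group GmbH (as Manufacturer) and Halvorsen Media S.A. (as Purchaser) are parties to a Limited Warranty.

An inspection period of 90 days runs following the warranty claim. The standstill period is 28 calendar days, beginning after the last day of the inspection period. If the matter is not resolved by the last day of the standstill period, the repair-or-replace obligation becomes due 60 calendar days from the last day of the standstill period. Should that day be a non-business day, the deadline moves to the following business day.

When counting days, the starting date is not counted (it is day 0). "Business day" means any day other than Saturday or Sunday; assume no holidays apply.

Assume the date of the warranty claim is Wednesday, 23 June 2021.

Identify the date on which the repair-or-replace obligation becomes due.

20 December 2021

The last day of the inspection period: 23 June 2021 + 90 days = 21 September 2021.
The last day of the standstill period: 21 September 2021 + 28 days = 19 October 2021.
The date on which the repair-or-replace obligation becomes due: 19 October 2021 + 60 days = 18 December 2021. That falls on a Saturday, so it rolls to the next business day, Monday, 20 December 2021.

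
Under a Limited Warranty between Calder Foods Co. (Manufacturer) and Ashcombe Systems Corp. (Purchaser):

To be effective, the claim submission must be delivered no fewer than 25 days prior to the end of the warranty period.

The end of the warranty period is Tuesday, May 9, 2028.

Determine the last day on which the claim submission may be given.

April 14, 2028

Counting back 25 calendar days from May 9, 2028 gives April 14, 2028.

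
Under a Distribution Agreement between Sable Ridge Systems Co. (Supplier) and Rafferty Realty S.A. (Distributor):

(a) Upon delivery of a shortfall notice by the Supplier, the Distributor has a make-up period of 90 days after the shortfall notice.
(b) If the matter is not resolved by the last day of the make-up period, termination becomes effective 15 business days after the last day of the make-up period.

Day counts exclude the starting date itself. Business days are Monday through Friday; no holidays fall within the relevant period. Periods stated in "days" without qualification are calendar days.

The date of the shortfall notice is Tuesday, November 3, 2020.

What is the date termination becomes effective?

Adding 90 calendar days to November 3, 2020 gives February 1, 2021, which is the last day of the make-up period.
The date termination becomes effective: 15 business days after Monday, February 1, 2021, skipping weekends — Feb 2, Feb 3, Feb 4, Feb 5, …, Feb 18, Feb 19, Feb 22 — lands on Monday, February 22, 2021.

February 22, 2021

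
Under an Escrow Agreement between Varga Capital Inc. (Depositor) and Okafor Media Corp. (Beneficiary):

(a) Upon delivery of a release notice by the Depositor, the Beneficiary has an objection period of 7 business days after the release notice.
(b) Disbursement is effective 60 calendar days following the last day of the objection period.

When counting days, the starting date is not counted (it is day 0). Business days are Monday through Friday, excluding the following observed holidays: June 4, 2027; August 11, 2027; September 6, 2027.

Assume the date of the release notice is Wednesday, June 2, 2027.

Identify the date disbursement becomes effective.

August 13, 2027

The last day of the objection period: 7 business days after Wednesday, June 2, 2027, skipping weekends and the listed holiday on Jun 4 — Jun 3, Jun 7, Jun 8, Jun 9, Jun 10, Jun 11, Jun 14 — lands on Monday, June 14, 2027.
The date disbursement becomes effective: June 14, 2027 + 60 days = August 13, 2027.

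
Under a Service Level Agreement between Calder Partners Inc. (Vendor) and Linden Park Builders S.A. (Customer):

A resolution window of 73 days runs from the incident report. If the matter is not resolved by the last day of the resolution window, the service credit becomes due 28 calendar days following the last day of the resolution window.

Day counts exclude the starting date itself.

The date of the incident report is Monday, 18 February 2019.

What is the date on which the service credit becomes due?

30 May 2019

The last day of the resolution window: 18 February 2019 + 73 days = 2 May 2019.
The date on which the service credit becomes due: 28 calendar days after 2 May 2019 is 30 May 2019.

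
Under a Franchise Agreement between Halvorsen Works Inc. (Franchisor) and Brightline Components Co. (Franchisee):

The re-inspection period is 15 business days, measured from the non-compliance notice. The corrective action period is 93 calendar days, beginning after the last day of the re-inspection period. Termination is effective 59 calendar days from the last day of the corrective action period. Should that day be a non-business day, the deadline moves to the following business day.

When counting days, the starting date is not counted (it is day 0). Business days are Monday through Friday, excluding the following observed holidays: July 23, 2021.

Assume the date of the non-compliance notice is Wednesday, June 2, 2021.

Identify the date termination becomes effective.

November 22, 2021

The last day of the re-inspection period: 15 business days after Wednesday, June 2, 2021, skipping weekends — Jun 3, Jun 4, Jun 7, Jun 8, …, Jun 21, Jun 22, Jun 23 — lands on Wednesday, June 23, 2021.
Adding 93 calendar days to June 23, 2021 gives September 24, 2021, which is the last day of the corrective action period.
Adding 59 calendar days to September 24, 2021 gives November 22, 2021, which is the date termination becomes effective. November 22, 2021 is a Monday and is not a listed holiday, so no roll-forward applies.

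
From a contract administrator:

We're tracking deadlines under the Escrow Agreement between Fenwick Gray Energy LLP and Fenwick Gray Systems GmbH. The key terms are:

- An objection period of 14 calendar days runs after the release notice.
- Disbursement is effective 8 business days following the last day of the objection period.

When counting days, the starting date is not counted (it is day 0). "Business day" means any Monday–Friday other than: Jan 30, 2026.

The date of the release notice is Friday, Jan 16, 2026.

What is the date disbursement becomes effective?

Feb 11, 2026

The last day of the objection period: Jan 16, 2026 + 14 days = Jan 30, 2026.
The date disbursement becomes effective: counting 8 business days from Friday, Jan 30, 2026 (Feb 2, Feb 3, Feb 4, Feb 5, Feb 6, Feb 9, Feb 10, Feb 11, skipping weekends) reaches Wednesday, Feb 11, 2026.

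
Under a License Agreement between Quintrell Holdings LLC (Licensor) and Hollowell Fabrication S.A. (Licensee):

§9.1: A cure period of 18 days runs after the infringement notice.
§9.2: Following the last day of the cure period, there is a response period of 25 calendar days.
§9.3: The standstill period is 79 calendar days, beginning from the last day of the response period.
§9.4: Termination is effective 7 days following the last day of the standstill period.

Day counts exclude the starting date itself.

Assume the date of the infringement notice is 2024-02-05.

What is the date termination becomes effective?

Adding 18 calendar days to 2024-02-05 gives 2024-02-23, which is the last day of the cure period.
Adding 25 calendar days to 2024-02-23 gives 2024-03-19, which is the last day of the response period.
Adding 79 calendar days to 2024-03-19 gives 2024-06-06, which is the last day of the standstill period.
Adding 7 calendar days to 2024-06-06 gives 2024-06-13, which is the date termination becomes effective.

2024-06-13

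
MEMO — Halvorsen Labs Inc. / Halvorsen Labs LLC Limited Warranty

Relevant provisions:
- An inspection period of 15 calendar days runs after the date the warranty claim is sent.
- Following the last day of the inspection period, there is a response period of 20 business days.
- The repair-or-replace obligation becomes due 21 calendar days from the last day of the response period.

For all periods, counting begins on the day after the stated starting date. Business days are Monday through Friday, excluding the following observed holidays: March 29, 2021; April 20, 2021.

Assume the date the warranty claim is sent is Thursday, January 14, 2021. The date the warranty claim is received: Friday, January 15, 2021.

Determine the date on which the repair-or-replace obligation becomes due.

Adding 15 calendar days to January 14, 2021 gives January 29, 2021, which is the last day of the inspection period.
The last day of the response period: counting 20 business days from Friday, January 29, 2021 (Feb 1, Feb 2, Feb 3, Feb 4, …, Feb 24, Feb 25, Feb 26, skipping weekends) reaches Friday, February 26, 2021.
Adding 21 calendar days to February 26, 2021 gives March 19, 2021, which is the date on which the repair-or-replace obligation becomes due.

March 19, 2021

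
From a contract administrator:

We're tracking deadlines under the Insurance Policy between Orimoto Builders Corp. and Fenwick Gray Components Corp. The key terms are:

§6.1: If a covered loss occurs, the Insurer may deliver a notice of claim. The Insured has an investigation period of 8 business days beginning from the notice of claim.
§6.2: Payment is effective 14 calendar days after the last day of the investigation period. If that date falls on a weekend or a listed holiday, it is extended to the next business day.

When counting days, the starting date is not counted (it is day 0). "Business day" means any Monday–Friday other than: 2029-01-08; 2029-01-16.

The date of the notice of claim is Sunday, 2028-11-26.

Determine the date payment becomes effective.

The last day of the investigation period: 8 business days after Sunday, 2028-11-26, skipping weekends — Nov 27, Nov 28, Nov 29, Nov 30, Dec 1, Dec 4, Dec 5, Dec 6 — lands on Wednesday, 2028-12-06.
The date payment becomes effective: 2028-12-06 + 14 days = 2028-12-20. 2028-12-20 is a Wednesday and is not a listed holiday, so no roll-forward applies.

2028-12-20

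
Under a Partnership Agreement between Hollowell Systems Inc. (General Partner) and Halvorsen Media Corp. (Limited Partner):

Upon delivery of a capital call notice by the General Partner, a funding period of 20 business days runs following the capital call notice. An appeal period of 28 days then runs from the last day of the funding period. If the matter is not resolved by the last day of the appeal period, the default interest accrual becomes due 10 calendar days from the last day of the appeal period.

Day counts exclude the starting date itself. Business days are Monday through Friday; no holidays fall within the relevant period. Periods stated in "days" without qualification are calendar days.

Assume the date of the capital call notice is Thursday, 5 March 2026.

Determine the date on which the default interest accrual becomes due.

From Thursday, 5 March 2026, 20 business days (Mar 6, Mar 9, Mar 10, Mar 11, …, Mar 31, Apr 1, Apr 2, skipping weekends) brings us to Thursday, 2 April 2026, which is the last day of the funding period.
Adding 28 calendar days to 2 April 2026 gives 30 April 2026, which is the last day of the appeal period.
The date on which the default interest accrual becomes due: 10 calendar days after 30 April 2026 is 10 May 2026.

10 May 2026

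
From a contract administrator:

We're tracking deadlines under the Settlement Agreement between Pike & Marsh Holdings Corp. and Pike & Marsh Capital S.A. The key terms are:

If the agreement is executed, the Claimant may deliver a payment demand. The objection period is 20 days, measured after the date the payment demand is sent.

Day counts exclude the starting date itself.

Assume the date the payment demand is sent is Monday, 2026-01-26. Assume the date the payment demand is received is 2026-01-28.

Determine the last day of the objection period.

2026-02-15

Adding 20 calendar days to 2026-01-26 gives 2026-02-15, which is the last day of the objection period.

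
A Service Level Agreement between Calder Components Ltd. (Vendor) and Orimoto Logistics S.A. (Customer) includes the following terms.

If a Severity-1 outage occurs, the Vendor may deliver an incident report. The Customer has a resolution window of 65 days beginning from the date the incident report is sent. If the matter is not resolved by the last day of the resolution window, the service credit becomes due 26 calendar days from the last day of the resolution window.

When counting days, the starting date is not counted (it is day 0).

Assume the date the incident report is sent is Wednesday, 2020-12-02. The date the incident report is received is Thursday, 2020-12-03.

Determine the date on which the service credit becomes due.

2021-03-03

The last day of the resolution window: 65 calendar days after 2020-12-02 is 2021-02-05.
The date on which the service credit becomes due: 26 calendar days after 2021-02-05 is 2021-03-03.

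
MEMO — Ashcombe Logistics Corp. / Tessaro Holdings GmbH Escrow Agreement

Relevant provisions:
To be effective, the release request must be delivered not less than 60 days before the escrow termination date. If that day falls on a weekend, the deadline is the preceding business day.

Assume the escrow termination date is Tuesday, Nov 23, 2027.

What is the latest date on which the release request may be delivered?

Nov 23, 2027 minus 60 days is Sep 24, 2027. That is a Friday, so no adjustment is needed.

Sep 24, 2027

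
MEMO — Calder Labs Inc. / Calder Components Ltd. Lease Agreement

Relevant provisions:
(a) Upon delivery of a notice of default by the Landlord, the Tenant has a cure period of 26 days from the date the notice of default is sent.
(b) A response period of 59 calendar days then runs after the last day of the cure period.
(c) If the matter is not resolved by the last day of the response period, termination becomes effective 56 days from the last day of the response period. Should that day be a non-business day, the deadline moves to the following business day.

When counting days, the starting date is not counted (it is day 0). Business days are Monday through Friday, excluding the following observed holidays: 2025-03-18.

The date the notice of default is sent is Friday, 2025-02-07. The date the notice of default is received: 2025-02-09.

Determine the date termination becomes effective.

The last day of the cure period: 26 calendar days after 2025-02-07 is 2025-03-05.
Adding 59 calendar days to 2025-03-05 gives 2025-05-03, which is the last day of the response period.
The date termination becomes effective: 2025-05-03 + 56 days = 2025-06-28. That falls on a Saturday, so it rolls to the next business day, Monday, 2025-06-30.

2025-06-30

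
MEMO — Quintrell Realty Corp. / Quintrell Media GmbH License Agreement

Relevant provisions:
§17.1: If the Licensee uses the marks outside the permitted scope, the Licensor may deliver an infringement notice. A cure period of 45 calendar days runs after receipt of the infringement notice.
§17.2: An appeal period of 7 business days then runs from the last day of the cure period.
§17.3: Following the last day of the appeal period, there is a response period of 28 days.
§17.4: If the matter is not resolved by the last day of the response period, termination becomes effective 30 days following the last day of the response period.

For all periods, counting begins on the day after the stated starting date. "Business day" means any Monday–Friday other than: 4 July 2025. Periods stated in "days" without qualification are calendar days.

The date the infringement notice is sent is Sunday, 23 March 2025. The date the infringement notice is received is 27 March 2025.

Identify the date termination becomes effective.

Adding 45 calendar days to 27 March 2025 gives 11 May 2025, which is the last day of the cure period.
The last day of the appeal period: 7 business days after Sunday, 11 May 2025, skipping weekends — May 12, May 13, May 14, May 15, May 16, May 19, May 20 — lands on Tuesday, 20 May 2025.
The last day of the response period: 28 calendar days after 20 May 2025 is 17 June 2025.
The date termination becomes effective: 17 June 2025 + 30 days = 17 July 2025.

17 July 2025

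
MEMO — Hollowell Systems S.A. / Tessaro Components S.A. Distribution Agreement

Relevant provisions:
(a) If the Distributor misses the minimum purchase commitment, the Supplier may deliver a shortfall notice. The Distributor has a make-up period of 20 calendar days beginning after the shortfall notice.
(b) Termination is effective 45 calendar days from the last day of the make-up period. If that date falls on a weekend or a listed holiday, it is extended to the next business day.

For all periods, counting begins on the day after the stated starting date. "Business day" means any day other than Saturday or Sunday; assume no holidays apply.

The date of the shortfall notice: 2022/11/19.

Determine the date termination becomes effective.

Adding 20 calendar days to 2022/11/19 gives 2022/12/09, which is the last day of the make-up period.
The date termination becomes effective: 2022/12/09 + 45 days = 2023/01/23. 2023/01/23 is a Monday, so no roll-forward applies.

2023/01/23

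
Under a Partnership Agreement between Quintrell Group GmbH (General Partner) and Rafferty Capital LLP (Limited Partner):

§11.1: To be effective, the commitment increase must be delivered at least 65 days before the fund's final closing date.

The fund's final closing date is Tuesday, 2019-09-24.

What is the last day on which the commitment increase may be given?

2019-07-21

2019-09-24 minus 65 days is 2019-07-21.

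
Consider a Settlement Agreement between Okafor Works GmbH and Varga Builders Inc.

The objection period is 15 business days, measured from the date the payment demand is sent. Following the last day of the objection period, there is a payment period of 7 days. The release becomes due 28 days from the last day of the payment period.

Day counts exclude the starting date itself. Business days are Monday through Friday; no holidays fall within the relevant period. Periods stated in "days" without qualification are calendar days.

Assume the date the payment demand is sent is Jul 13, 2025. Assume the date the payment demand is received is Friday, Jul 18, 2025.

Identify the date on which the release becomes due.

Sep 5, 2025

The last day of the objection period: counting 15 business days from Sunday, Jul 13, 2025 (Jul 14, Jul 15, Jul 16, Jul 17, …, Jul 30, Jul 31, Aug 1, skipping weekends) reaches Friday, Aug 1, 2025.
Adding 7 calendar days to Aug 1, 2025 gives Aug 8, 2025, which is the last day of the payment period.
The date on which the release becomes due: Aug 8, 2025 + 28 days = Sep 5, 2025.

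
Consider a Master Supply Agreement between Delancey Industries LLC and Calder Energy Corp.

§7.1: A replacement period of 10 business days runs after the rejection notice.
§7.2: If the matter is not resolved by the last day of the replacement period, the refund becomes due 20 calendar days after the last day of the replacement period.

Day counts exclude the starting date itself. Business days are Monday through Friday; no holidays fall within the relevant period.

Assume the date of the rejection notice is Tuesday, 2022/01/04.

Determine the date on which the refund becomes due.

2022/02/07

From Tuesday, 2022/01/04, 10 business days (Jan 5, Jan 6, Jan 7, Jan 10, Jan 11, Jan 12, Jan 13, Jan 14, Jan 17, Jan 18, skipping weekends) brings us to Tuesday, 2022/01/18, which is the last day of the replacement period.
The date on which the refund becomes due: 20 calendar days after 2022/01/18 is 2022/02/07.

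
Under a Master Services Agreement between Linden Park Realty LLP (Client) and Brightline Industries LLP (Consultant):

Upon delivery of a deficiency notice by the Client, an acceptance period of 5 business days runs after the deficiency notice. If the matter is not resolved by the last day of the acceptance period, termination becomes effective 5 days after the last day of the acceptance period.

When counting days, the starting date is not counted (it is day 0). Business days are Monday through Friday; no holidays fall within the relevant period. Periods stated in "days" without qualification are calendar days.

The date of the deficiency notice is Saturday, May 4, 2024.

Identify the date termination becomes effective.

May 15, 2024

The last day of the acceptance period: counting 5 business days from Saturday, May 4, 2024 (May 6, May 7, May 8, May 9, May 10, skipping weekends) reaches Friday, May 10, 2024.
The date termination becomes effective: May 10, 2024 + 5 days = May 15, 2024.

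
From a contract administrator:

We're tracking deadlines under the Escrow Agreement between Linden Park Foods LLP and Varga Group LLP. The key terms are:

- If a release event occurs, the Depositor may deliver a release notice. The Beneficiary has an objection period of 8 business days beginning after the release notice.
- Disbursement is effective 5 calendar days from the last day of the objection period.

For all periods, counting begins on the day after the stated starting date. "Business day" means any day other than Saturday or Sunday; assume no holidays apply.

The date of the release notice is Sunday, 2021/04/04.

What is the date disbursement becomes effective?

The last day of the objection period: counting 8 business days from Sunday, 2021/04/04 (Apr 5, Apr 6, Apr 7, Apr 8, Apr 9, Apr 12, Apr 13, Apr 14, skipping weekends) reaches Wednesday, 2021/04/14.
Adding 5 calendar days to 2021/04/14 gives 2021/04/19, which is the date disbursement becomes effective.

2021/04/19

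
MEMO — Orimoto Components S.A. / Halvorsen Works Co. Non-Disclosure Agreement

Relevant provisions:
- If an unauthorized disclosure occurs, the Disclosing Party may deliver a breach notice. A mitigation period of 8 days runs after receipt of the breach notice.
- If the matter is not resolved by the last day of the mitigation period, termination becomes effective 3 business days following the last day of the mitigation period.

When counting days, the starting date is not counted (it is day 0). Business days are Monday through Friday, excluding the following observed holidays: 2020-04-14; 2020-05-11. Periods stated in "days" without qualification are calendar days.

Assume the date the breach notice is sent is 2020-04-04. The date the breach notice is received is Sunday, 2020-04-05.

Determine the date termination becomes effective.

The last day of the mitigation period: 8 calendar days after 2020-04-05 is 2020-04-13.
The date termination becomes effective: 3 business days after Monday, 2020-04-13, skipping weekends and the listed holiday on Apr 14 — Apr 15, Apr 16, Apr 17 — lands on Friday, 2020-04-17.

2020-04-17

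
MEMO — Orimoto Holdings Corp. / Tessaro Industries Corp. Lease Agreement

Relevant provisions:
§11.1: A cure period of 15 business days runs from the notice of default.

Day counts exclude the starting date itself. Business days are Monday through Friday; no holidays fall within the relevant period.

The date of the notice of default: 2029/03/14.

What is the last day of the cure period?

2029/04/04

The last day of the cure period: 15 business days after Wednesday, 2029/03/14, skipping weekends — Mar 15, Mar 16, Mar 19, Mar 20, …, Apr 2, Apr 3, Apr 4 — lands on Wednesday, 2029/04/04.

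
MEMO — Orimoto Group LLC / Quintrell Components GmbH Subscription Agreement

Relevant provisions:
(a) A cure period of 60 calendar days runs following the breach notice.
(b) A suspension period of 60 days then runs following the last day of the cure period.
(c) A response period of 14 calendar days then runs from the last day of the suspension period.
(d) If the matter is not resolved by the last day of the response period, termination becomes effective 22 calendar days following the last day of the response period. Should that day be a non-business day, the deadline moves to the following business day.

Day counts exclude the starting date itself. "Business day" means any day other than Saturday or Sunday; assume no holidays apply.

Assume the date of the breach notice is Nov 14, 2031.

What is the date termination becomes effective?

The last day of the cure period: Nov 14, 2031 + 60 days = Jan 13, 2032.
The last day of the suspension period: Jan 13, 2032 + 60 days = Mar 13, 2032.
The last day of the response period: Mar 13, 2032 + 14 days = Mar 27, 2032.
The date termination becomes effective: Mar 27, 2032 + 22 days = Apr 18, 2032. That falls on a Sunday, so it rolls to the next business day, Monday, Apr 19, 2032.

Apr 19, 2032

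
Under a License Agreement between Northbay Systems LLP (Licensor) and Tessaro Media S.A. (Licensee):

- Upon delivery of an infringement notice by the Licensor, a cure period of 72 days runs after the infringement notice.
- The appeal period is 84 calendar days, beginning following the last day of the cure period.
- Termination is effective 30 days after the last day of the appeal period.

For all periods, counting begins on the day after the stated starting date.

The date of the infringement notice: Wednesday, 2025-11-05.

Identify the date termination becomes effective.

2026-05-10

The last day of the cure period: 2025-11-05 + 72 days = 2026-01-16.
Adding 84 calendar days to 2026-01-16 gives 2026-04-10, which is the last day of the appeal period.
The date termination becomes effective: 2026-04-10 + 30 days = 2026-05-10.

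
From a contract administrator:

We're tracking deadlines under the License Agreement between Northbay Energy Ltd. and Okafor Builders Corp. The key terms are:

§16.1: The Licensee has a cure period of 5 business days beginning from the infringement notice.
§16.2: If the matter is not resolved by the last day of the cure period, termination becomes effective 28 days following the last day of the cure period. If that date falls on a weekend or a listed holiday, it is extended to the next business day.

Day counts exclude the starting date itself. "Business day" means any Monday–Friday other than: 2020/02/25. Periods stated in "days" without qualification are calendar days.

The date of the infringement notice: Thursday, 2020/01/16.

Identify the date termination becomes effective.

The last day of the cure period: 5 business days after Thursday, 2020/01/16, skipping weekends — Jan 17, Jan 20, Jan 21, Jan 22, Jan 23 — lands on Thursday, 2020/01/23.
The date termination becomes effective: 28 calendar days after 2020/01/23 is 2020/02/20. 2020/02/20 is a Thursday and is not a listed holiday, so no roll-forward applies.

2020/02/20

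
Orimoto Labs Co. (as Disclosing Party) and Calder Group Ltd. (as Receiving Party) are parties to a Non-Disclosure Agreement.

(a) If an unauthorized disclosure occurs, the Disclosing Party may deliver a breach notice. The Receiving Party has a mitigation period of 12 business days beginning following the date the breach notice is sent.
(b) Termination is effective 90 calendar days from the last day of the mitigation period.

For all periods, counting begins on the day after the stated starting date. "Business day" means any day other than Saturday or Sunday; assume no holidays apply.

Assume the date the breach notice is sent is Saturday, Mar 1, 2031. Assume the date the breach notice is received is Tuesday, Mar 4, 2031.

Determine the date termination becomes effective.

From Saturday, Mar 1, 2031, 12 business days (Mar 3, Mar 4, Mar 5, Mar 6, …, Mar 14, Mar 17, Mar 18, skipping weekends) brings us to Tuesday, Mar 18, 2031, which is the last day of the mitigation period.
Adding 90 calendar days to Mar 18, 2031 gives Jun 16, 2031, which is the date termination becomes effective.

Jun 16, 2031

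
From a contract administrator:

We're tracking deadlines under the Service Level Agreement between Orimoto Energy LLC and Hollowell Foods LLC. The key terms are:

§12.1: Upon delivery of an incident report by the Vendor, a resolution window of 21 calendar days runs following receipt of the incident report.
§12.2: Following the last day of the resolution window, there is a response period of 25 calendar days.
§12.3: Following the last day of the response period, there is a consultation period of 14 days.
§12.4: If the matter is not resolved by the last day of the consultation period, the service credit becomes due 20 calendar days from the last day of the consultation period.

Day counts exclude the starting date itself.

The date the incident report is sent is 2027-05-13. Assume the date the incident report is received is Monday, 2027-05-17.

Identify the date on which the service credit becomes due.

The last day of the resolution window: 2027-05-17 + 21 days = 2027-06-07.
Adding 25 calendar days to 2027-06-07 gives 2027-07-02, which is the last day of the response period.
Adding 14 calendar days to 2027-07-02 gives 2027-07-16, which is the last day of the consultation period.
The date on which the service credit becomes due: 2027-07-16 + 20 days = 2027-08-05.

2027-08-05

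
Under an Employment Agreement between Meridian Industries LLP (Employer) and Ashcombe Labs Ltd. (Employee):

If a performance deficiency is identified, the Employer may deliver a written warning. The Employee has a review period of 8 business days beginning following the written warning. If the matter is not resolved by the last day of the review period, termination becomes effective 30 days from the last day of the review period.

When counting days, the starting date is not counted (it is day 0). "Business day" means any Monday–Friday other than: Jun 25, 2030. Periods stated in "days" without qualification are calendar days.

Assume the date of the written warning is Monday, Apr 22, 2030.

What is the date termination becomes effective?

From Monday, Apr 22, 2030, 8 business days (Apr 23, Apr 24, Apr 25, Apr 26, Apr 29, Apr 30, May 1, May 2, skipping weekends) brings us to Thursday, May 2, 2030, which is the last day of the review period.
The date termination becomes effective: May 2, 2030 + 30 days = Jun 1, 2030.

Jun 1, 2030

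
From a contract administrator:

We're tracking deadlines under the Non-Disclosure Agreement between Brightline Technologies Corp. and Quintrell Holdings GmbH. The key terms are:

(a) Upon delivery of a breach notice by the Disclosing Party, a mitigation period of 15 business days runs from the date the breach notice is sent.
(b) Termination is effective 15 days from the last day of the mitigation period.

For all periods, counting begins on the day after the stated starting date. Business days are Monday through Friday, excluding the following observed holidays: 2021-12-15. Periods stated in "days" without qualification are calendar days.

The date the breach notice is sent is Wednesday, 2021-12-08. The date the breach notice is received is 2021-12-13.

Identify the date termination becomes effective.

2022-01-14

The last day of the mitigation period: 15 business days after Wednesday, 2021-12-08, skipping weekends and the listed holiday on Dec 15 — Dec 9, Dec 10, Dec 13, Dec 14, …, Dec 28, Dec 29, Dec 30 — lands on Thursday, 2021-12-30.
The date termination becomes effective: 15 calendar days after 2021-12-30 is 2022-01-14.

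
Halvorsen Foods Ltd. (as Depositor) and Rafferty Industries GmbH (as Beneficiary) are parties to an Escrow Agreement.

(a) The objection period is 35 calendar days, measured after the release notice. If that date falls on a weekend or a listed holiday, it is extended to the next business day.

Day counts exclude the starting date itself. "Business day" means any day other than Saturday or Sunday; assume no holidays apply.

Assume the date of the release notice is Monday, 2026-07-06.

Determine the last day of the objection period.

2026-08-10

Adding 35 calendar days to 2026-07-06 gives 2026-08-10, which is the last day of the objection period. 2026-08-10 is a Monday, so no roll-forward applies.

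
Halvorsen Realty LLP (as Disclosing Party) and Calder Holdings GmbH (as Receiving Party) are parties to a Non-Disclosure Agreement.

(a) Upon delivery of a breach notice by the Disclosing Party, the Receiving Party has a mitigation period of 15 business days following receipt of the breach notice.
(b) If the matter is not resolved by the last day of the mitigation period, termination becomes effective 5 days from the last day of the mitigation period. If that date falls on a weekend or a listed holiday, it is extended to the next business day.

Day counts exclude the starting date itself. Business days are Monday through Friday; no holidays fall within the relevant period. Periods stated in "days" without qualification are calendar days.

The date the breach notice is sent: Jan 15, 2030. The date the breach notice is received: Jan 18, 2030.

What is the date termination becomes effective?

The last day of the mitigation period: 15 business days after Friday, Jan 18, 2030, skipping weekends — Jan 21, Jan 22, Jan 23, Jan 24, …, Feb 6, Feb 7, Feb 8 — lands on Friday, Feb 8, 2030.
The date termination becomes effective: 5 calendar days after Feb 8, 2030 is Feb 13, 2030. Feb 13, 2030 is a Wednesday, so no roll-forward applies.

Feb 13, 2030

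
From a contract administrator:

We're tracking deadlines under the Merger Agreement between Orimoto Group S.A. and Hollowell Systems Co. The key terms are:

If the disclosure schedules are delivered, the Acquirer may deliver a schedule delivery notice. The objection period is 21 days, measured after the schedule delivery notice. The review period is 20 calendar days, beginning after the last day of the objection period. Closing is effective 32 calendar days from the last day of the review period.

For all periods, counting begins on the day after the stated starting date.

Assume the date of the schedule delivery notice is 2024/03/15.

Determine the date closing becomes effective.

2024/05/27

Adding 21 calendar days to 2024/03/15 gives 2024/04/05, which is the last day of the objection period.
The last day of the review period: 20 calendar days after 2024/04/05 is 2024/04/25.
Adding 32 calendar days to 2024/04/25 gives 2024/05/27, which is the date closing becomes effective.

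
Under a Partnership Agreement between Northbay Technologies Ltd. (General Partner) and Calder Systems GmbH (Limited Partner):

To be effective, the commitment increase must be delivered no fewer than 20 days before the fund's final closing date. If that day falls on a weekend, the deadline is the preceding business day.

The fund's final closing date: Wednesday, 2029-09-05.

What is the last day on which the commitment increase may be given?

Counting back 20 calendar days from 2029-09-05 gives 2029-08-16. That is a Thursday, so no adjustment is needed.

2029-08-16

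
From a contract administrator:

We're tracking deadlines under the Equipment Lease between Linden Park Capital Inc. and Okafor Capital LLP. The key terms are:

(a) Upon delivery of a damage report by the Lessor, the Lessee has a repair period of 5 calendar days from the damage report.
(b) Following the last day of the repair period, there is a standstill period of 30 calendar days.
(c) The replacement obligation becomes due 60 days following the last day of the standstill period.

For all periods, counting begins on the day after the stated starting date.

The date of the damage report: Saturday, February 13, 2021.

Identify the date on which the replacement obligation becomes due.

May 19, 2021

The last day of the repair period: February 13, 2021 + 5 days = February 18, 2021.
The last day of the standstill period: 30 calendar days after February 18, 2021 is March 20, 2021.
The date on which the replacement obligation becomes due: 60 calendar days after March 20, 2021 is May 19, 2021.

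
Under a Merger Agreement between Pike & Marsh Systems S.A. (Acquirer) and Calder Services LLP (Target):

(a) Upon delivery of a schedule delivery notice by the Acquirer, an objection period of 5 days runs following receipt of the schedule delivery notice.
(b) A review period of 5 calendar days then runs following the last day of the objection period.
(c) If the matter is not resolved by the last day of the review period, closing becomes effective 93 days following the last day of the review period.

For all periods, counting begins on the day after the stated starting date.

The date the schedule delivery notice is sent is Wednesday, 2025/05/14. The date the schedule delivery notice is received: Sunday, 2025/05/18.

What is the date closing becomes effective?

The last day of the objection period: 2025/05/18 + 5 days = 2025/05/23.
The last day of the review period: 2025/05/23 + 5 days = 2025/05/28.
The date closing becomes effective: 93 calendar days after 2025/05/28 is 2025/08/29.

2025/08/29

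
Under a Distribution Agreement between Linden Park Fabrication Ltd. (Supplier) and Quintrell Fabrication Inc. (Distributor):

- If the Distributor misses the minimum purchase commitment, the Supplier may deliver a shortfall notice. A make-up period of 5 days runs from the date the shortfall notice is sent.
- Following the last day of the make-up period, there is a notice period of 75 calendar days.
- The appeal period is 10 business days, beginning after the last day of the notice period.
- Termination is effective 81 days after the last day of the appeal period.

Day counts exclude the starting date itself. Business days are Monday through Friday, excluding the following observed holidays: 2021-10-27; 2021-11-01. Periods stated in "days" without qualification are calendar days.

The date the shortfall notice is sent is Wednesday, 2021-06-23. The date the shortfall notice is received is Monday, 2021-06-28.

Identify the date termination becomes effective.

The last day of the make-up period: 2021-06-23 + 5 days = 2021-06-28.
The last day of the notice period: 75 calendar days after 2021-06-28 is 2021-09-11.
From Saturday, 2021-09-11, 10 business days (Sep 13, Sep 14, Sep 15, Sep 16, Sep 17, Sep 20, Sep 21, Sep 22, Sep 23, Sep 24, skipping weekends) brings us to Friday, 2021-09-24, which is the last day of the appeal period.
The date termination becomes effective: 81 calendar days after 2021-09-24 is 2021-12-14.

2021-12-14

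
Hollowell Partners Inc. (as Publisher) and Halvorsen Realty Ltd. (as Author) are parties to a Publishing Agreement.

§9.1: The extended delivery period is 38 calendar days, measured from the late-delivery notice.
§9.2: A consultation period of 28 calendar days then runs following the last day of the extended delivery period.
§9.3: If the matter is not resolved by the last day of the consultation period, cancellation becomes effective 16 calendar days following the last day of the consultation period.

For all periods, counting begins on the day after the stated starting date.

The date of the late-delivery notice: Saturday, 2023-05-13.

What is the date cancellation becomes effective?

The last day of the extended delivery period: 38 calendar days after 2023-05-13 is 2023-06-20.
The last day of the consultation period: 28 calendar days after 2023-06-20 is 2023-07-18.
Adding 16 calendar days to 2023-07-18 gives 2023-08-03, which is the date cancellation becomes effective.

2023-08-03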